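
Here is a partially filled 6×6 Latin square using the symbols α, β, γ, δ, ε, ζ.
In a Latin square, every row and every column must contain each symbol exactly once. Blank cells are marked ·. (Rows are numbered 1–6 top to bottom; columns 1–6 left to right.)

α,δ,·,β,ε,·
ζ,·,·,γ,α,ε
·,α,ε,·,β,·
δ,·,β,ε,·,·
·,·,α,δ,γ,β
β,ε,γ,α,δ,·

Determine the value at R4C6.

α

Row 1, column 3: row 1 has {α, β, δ, ε} and column 3 has {α, β, γ, ε}, leaving only ζ.
Row 1, column 6: row 1 has {α, β, δ, ε, ζ} and column 6 has {β, ε}, leaving only γ.
Row 2, column 2: row 2 has {α, γ, ε, ζ} and column 2 has {α, δ, ε}, leaving only β.
Row 2, column 3: row 2 has {α, β, γ, ε, ζ} and column 3 has {α, β, γ, ε, ζ}, leaving only δ.
Row 3, column 1: row 3 has {α, β, ε} and column 1 has {α, β, δ, ζ}, leaving only γ.
Row 3, column 4: row 3 has {α, β, γ, ε} and column 4 has {α, β, γ, δ, ε}, leaving only ζ.
Row 3, column 6: row 3 has {α, β, γ, ε, ζ} and column 6 has {β, γ, ε}, leaving only δ.
Row 4, column 5: row 4 has {β, δ, ε} and column 5 has {α, β, γ, δ, ε}, leaving only ζ.
Row 4 already has {β, δ, ε, ζ} and column 6 already has {β, γ, δ, ε}, so row 4, column 6 must be α.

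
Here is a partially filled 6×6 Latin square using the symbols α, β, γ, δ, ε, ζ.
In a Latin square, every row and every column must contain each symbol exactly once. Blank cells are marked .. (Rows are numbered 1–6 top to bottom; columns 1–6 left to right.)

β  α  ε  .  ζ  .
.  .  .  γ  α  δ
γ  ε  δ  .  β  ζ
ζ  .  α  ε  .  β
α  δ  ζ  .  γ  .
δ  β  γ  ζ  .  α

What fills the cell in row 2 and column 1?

Row 2 already has {α, γ, δ} and column 1 already has {α, β, γ, δ, ζ}, so row 2, column 1 must be ε.

ε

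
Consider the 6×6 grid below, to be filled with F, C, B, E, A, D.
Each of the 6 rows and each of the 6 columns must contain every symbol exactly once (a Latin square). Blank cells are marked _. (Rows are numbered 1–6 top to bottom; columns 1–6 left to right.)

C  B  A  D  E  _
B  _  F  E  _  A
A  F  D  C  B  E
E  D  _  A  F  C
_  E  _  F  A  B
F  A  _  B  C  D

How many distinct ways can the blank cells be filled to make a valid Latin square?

1

Row 1, column 6: eliminating its row and column leaves {F}.
Row 2, column 2: eliminating its row and column leaves {C}.
Row 2, column 5: eliminating its row and column leaves {D}.
Row 4, column 3: eliminating its row and column leaves {B}.
Row 5, column 1: eliminating its row and column leaves {D}.
Row 5, column 3: eliminating its row and column leaves {C}.
Row 6, column 3: eliminating its row and column leaves {E}.
Only one assignment across all blanks avoids any row or column repeat, giving 1 completion.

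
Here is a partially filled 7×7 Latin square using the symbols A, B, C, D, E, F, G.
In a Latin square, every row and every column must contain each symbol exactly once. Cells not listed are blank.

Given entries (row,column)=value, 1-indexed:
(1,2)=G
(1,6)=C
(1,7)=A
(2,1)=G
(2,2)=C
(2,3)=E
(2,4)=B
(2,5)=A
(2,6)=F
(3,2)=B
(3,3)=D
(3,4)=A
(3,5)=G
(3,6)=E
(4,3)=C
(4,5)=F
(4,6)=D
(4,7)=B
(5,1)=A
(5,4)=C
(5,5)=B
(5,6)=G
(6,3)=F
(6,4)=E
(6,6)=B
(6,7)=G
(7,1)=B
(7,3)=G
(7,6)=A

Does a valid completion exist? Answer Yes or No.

Row 5, column 3: row 5 together with column 3 already contain {A, B, C, D, E, F, G} — every symbol — so nothing can go there. The grid has no valid completion.

No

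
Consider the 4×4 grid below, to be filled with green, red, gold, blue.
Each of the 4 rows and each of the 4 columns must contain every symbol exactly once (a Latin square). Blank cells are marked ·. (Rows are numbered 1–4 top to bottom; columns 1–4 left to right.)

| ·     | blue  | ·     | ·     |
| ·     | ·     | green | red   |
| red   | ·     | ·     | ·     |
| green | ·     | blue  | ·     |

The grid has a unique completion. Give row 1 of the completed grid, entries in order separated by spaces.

Row 1, column 1: row 1 has {blue} and column 1 has {green, red}, leaving only gold.
Row 1, column 3: row 1 has {gold, blue} and column 3 has {green, blue}, leaving only red.
Row 1, column 4: row 1 has {red, gold, blue} and column 4 has {red}, leaving only green.
So row 1 reads: gold blue red green.

gold blue red green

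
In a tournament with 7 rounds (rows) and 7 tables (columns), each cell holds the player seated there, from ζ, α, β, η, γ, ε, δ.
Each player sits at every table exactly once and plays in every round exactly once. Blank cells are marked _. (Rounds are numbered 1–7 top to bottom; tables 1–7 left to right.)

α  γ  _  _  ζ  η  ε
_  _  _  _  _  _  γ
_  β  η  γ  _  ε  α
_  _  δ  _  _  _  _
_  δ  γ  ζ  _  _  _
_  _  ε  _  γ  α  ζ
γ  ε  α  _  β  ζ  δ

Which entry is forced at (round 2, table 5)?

η

Round 1, table 3: round 1 has {ζ, α, η, γ, ε} and table 3 has {α, η, γ, ε, δ}, leaving only β.
Round 1, table 4: round 1 has {ζ, α, β, η, γ, ε} and table 4 has {ζ, γ}, leaving only δ.
Round 2, table 3: round 2 has {γ} and table 3 has {α, β, η, γ, ε, δ}, leaving only ζ.
Round 3, table 5: round 3 has {α, β, η, γ, ε} and table 5 has {ζ, β, γ}, leaving only δ.
Round 3, table 1: round 3 has {α, β, η, γ, ε, δ} and table 1 has {α, γ}, leaving only ζ.
Round 5, table 6: round 5 has {ζ, γ, δ} and table 6 has {ζ, α, η, ε}, leaving only β.
Round 2, table 6: round 2 has {ζ, γ} and table 6 has {ζ, α, β, η, ε}, leaving only δ.
Round 4, table 6: round 4 has {δ} and table 6 has {ζ, α, β, η, ε, δ}, leaving only γ.
Round 5, table 7: round 5 has {ζ, β, γ, δ} and table 7 has {ζ, α, γ, ε, δ}, leaving only η.
Round 4, table 7: round 4 has {γ, δ} and table 7 has {ζ, α, η, γ, ε, δ}, leaving only β.
Round 5, table 1: round 5 has {ζ, β, η, γ, δ} and table 1 has {ζ, α, γ}, leaving only ε.
Round 4, table 1: round 4 has {β, γ, δ} and table 1 has {ζ, α, γ, ε}, leaving only η.
Round 2, table 1: round 2 has {ζ, γ, δ} and table 1 has {ζ, α, η, γ, ε}, leaving only β.
Round 5, table 5: round 5 has {ζ, β, η, γ, ε, δ} and table 5 has {ζ, β, γ, δ}, leaving only α.
Round 4, table 5: round 4 has {β, η, γ, δ} and table 5 has {ζ, α, β, γ, δ}, leaving only ε.
Round 2 already has {ζ, β, γ, δ} and table 5 already has {ζ, α, β, γ, ε, δ}, so round 2, table 5 must be η.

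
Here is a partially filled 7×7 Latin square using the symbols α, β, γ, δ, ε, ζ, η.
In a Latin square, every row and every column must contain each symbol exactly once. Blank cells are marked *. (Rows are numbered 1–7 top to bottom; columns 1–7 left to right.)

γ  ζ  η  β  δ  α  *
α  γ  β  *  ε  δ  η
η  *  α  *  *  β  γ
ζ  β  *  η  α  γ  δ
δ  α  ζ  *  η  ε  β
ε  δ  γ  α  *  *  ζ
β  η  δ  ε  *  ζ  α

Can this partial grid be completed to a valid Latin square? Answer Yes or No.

No row or column among the givens repeats a symbol, and propagating forced cells runs into no contradiction.
One valid completion exists (for instance, γ ζ η β δ α ε / α γ β ζ ε δ η / η ε α δ ζ β γ / ζ β ε η α γ δ / δ α ζ γ η ε β / ε δ γ α β η ζ / β η δ ε γ ζ α).

Yes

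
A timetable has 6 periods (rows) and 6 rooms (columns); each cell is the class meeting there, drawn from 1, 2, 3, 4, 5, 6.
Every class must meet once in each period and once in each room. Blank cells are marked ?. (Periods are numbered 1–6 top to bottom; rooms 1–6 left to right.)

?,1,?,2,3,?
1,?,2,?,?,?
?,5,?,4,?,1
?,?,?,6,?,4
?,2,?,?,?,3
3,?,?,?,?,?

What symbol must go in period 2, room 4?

Period 4, room 2: period 4 has {4, 6} and room 2 has {1, 2, 5}, leaving only 3.
Period 2, room 4 is narrowed to {3, 5}.
If it were 5, then period 2, room 5 would be left with no valid symbol.
So period 2, room 4 must be 3.

3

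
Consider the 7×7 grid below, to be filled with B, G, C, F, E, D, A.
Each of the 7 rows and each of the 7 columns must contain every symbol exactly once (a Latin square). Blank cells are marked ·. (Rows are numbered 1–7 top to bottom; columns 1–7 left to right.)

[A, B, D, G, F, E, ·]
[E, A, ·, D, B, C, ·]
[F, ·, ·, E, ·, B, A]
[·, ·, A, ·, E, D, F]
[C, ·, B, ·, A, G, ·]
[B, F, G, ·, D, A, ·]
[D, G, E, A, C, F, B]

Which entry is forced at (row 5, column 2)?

E

Row 1, column 7: row 1 has {B, G, F, E, D, A} and column 7 has {B, F, A}, leaving only C.
Row 2, column 3: row 2 has {B, C, E, D, A} and column 3 has {B, G, E, D, A}, leaving only F.
Row 2, column 7: row 2 has {B, C, F, E, D, A} and column 7 has {B, C, F, A}, leaving only G.
Row 3, column 3: row 3 has {B, F, E, A} and column 3 has {B, G, F, E, D, A}, leaving only C.
Row 3, column 2: row 3 has {B, C, F, E, A} and column 2 has {B, G, F, A}, leaving only D.
Row 5 already has {B, G, C, A} and column 2 already has {B, G, F, D, A}, so row 5, column 2 must be E.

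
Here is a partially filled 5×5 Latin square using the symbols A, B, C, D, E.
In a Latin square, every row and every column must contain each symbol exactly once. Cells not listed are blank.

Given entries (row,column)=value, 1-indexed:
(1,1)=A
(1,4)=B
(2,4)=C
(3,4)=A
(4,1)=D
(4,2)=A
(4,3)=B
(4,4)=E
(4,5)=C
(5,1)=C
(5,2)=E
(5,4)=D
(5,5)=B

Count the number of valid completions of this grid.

Row 1, column 2: eliminating its row and column leaves {C, D}.
Row 1, column 3: eliminating its row and column leaves {C, D, E}.
Row 1, column 5: eliminating its row and column leaves {D, E}.
Row 2, column 1: eliminating its row and column leaves {B, E}.
Row 2, column 2: eliminating its row and column leaves {B, D}.
Row 2, column 3: eliminating its row and column leaves {A, D, E}.
Row 2, column 5: eliminating its row and column leaves {A, D, E}.
Row 3, column 1: eliminating its row and column leaves {B, E}.
Row 3, column 2: eliminating its row and column leaves {B, C, D}.
Row 3, column 3: eliminating its row and column leaves {C, D, E}.
Row 3, column 5: eliminating its row and column leaves {D, E}.
Row 5, column 3: eliminating its row and column leaves {A}.
Enumerating the assignments across these blanks that avoid any row or column repeat gives 3 completions.

3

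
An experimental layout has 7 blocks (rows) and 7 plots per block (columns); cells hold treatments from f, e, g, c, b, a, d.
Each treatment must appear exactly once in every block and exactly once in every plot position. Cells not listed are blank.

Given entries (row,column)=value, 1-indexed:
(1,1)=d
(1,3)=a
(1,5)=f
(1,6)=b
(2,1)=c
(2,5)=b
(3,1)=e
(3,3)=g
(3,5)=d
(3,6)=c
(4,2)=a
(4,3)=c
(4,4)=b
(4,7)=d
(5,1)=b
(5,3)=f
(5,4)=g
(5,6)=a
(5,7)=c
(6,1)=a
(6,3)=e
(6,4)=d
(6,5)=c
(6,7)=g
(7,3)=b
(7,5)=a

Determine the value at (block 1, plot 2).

g

Block 1, plot 7: block 1 has {f, b, a, d} and plot 7 has {g, c, d}, leaving only e.
Block 1, plot 4: block 1 has {f, e, b, a, d} and plot 4 has {g, b, d}, leaving only c.
Block 1 already has {f, e, c, b, a, d} and plot 2 already has {a}, so block 1, plot 2 must be g.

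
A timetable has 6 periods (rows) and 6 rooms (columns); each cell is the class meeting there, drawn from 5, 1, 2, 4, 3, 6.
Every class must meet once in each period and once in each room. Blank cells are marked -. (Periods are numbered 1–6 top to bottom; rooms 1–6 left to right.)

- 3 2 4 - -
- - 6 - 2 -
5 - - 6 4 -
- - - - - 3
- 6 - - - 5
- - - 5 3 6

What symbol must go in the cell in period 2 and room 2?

Period 1, room 6: period 1 has {2, 4, 3} and room 6 has {5, 3, 6}, leaving only 1.
Period 1, room 1: period 1 has {1, 2, 4, 3} and room 1 has {5}, leaving only 6.
Period 1, room 5: period 1 has {1, 2, 4, 3, 6} and room 5 has {2, 4, 3}, leaving only 5.
Period 2, room 6: period 2 has {2, 6} and room 6 has {5, 1, 3, 6}, leaving only 4.
Period 3, room 6: period 3 has {5, 4, 6} and room 6 has {5, 1, 4, 3, 6}, leaving only 2.
Period 3, room 2: period 3 has {5, 2, 4, 6} and room 2 has {3, 6}, leaving only 1.
Period 2 already has {2, 4, 6} and room 2 already has {1, 3, 6}, so period 2, room 2 must be 5.

5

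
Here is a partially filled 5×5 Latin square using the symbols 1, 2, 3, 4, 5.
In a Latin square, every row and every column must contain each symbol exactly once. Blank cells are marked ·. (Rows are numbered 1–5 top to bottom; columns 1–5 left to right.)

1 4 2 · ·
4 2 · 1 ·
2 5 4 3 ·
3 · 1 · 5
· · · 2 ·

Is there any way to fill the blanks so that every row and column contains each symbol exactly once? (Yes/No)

No

Row 4, column 2: row 4 together with column 2 already contain {1, 2, 3, 4, 5} — every symbol — so nothing can go there. The grid has no valid completion.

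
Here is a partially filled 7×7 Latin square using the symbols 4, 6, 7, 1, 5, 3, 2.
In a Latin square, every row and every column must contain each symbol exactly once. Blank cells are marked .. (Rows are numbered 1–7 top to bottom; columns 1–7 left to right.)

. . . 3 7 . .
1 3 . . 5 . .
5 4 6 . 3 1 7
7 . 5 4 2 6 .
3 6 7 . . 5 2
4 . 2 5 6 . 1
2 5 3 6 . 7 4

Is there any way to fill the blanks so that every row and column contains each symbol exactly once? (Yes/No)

No row or column among the givens repeats a symbol, and propagating forced cells runs into no contradiction.
One valid completion exists (for instance, 6 2 1 3 7 4 5 / 1 3 4 7 5 2 6 / 5 4 6 2 3 1 7 / 7 1 5 4 2 6 3 / 3 6 7 1 4 5 2 / 4 7 2 5 6 3 1 / 2 5 3 6 1 7 4).

Yes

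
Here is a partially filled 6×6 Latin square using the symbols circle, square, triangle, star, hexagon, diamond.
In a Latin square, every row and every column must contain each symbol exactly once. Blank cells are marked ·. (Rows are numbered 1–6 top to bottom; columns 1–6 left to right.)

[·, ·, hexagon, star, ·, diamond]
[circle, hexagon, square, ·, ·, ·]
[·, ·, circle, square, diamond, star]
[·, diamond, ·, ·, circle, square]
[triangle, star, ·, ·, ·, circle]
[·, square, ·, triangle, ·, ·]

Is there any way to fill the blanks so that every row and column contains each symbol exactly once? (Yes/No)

No

Row 1, column 1: row 1 has {star, hexagon, diamond} and column 1 has {circle, triangle}, so it must be square.
Row 1, column 5: row 1 has {square, star, hexagon, diamond} and column 5 has {circle, diamond}, so it must be triangle.
Row 1, column 2: row 1 has {square, triangle, star, hexagon, diamond} and column 2 has {square, star, hexagon, diamond}, so it must be circle.
Row 2, column 4: row 2 has {circle, square, hexagon} and column 4 has {square, triangle, star}, so it must be diamond.
Row 2, column 5: row 2 has {circle, square, hexagon, diamond} and column 5 has {circle, triangle, diamond}, so it must be star.
Row 2, column 6: row 2 has {circle, square, star, hexagon, diamond} and column 6 has {circle, square, star, diamond}, so it must be triangle.
Row 3, column 1: row 3 has {circle, square, star, diamond} and column 1 has {circle, square, triangle}, so it must be hexagon.
Row 3, column 2: row 3 has {circle, square, star, hexagon, diamond} and column 2 has {circle, square, star, hexagon, diamond}, so it must be triangle.
Row 4, column 1: row 4 has {circle, square, diamond} and column 1 has {circle, square, triangle, hexagon}, so it must be star.
Row 4, column 3: row 4 has {circle, square, star, diamond} and column 3 has {circle, square, hexagon}, so it must be triangle.
Row 4, column 4: row 4 has {circle, square, triangle, star, diamond} and column 4 has {square, triangle, star, diamond}, so it must be hexagon.
Now row 5, column 4: row 5 together with column 4 already contain {circle, square, triangle, star, hexagon, diamond} — every symbol — so nothing can go there. The grid has no valid completion.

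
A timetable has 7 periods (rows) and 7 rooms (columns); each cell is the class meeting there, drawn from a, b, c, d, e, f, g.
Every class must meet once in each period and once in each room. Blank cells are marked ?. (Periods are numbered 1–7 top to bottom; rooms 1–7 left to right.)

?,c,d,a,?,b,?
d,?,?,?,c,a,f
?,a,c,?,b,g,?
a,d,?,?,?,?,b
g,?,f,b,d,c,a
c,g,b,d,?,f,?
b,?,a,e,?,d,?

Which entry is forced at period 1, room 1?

Period 2, room 4: period 2 has {a, c, d, f} and room 4 has {a, b, d, e}, leaving only g.
Period 2, room 3: period 2 has {a, c, d, f, g} and room 3 has {a, b, c, d, f}, leaving only e.
Period 2, room 2: period 2 has {a, c, d, e, f, g} and room 2 has {a, c, d, g}, leaving only b.
Period 3, room 4: period 3 has {a, b, c, g} and room 4 has {a, b, d, e, g}, leaving only f.
Period 3, room 1: period 3 has {a, b, c, f, g} and room 1 has {a, b, c, d, g}, leaving only e.
Period 1 already has {a, b, c, d} and room 1 already has {a, b, c, d, e, g}, so period 1, room 1 must be f.

f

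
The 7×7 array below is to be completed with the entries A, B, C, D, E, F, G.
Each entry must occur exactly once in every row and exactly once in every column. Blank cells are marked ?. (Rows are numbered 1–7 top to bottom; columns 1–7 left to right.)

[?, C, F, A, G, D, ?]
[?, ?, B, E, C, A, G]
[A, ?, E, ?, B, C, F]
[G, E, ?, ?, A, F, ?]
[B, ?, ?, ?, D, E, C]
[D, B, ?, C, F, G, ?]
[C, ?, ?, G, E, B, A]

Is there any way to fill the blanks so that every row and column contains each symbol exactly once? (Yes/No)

No row or column among the givens repeats a symbol, and propagating forced cells runs into no contradiction.
One valid completion exists (for instance, E C F A G D B / F D B E C A G / A G E D B C F / G E C B A F D / B A G F D E C / D B A C F G E / C F D G E B A).

Yes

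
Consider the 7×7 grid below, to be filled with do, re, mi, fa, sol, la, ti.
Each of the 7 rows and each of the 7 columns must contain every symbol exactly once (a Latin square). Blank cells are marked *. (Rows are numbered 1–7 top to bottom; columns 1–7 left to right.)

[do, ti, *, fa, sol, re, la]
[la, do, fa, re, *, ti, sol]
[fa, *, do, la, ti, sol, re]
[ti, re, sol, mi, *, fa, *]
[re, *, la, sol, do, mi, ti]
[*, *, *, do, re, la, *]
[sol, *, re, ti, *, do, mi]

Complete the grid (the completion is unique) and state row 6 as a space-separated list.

Row 6, column 1: row 6 has {do, re, la} and column 1 has {do, re, fa, sol, la, ti}, leaving only mi.
Row 6, column 3: row 6 has {do, re, mi, la} and column 3 has {do, re, fa, sol, la}, leaving only ti.
Row 6, column 7: row 6 has {do, re, mi, la, ti} and column 7 has {re, mi, sol, la, ti}, leaving only fa.
Row 6, column 2: row 6 has {do, re, mi, fa, la, ti} and column 2 has {do, re, ti}, leaving only sol.
So row 6 reads: mi sol ti do re la fa.

mi sol ti do re la fa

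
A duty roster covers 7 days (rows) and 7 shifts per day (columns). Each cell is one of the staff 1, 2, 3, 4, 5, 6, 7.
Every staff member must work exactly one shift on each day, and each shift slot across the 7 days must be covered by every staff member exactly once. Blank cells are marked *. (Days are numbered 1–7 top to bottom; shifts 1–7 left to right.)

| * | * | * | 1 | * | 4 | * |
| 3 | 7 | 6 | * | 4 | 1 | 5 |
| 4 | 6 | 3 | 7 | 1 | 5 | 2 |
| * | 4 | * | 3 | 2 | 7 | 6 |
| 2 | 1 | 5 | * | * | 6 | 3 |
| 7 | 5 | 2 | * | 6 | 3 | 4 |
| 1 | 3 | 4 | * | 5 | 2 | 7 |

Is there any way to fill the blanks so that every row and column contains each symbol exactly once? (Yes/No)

No

Day 1, shift 7: day 1 together with shift 7 already contain {1, 2, 3, 4, 5, 6, 7} — every symbol — so nothing can go there. The grid has no valid completion.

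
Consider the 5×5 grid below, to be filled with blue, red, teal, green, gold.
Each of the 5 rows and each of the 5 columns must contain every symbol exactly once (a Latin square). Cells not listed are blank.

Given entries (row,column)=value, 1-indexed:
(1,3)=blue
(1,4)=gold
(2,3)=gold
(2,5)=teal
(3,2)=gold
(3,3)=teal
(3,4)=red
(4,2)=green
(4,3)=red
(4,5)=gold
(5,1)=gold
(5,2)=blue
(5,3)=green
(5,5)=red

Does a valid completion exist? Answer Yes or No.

Yes

No row or column among the givens repeats a symbol, and propagating forced cells runs into no contradiction.
One valid completion exists (for instance, red teal blue gold green / blue red gold green teal / green gold teal red blue / teal green red blue gold / gold blue green teal red).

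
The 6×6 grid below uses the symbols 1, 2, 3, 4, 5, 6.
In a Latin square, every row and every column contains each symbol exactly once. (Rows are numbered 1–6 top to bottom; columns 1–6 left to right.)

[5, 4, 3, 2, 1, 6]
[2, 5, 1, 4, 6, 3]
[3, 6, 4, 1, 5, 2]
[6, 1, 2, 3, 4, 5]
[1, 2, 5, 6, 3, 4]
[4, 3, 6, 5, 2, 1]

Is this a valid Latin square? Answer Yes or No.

Each row is a permutation of the 6 symbols, and so is each column.

Yes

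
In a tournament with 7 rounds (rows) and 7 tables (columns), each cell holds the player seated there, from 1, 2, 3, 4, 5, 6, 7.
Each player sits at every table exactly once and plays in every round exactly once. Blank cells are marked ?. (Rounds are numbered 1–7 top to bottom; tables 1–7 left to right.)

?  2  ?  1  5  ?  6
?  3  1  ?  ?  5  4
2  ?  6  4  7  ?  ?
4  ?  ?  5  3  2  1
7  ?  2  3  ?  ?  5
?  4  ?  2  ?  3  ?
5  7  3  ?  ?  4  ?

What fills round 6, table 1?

Round 1, table 1: round 1 has {1, 2, 5, 6} and table 1 has {2, 4, 5, 7}, leaving only 3.
Round 1, table 6: round 1 has {1, 2, 3, 5, 6} and table 6 has {2, 3, 4, 5}, leaving only 7.
Round 1, table 3: round 1 has {1, 2, 3, 5, 6, 7} and table 3 has {1, 2, 3, 6}, leaving only 4.
Round 2, table 1: round 2 has {1, 3, 4, 5} and table 1 has {2, 3, 4, 5, 7}, leaving only 6.
Round 6 already has {2, 3, 4} and table 1 already has {2, 3, 4, 5, 6, 7}, so round 6, table 1 must be 1.

1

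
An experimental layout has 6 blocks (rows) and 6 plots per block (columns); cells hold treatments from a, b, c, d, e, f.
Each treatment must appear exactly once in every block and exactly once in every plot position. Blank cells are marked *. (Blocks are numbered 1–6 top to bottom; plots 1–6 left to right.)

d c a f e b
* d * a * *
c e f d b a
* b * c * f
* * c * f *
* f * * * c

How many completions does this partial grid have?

3

Block 2, plot 1: eliminating its block and plot leaves {b, e, f}.
Block 2, plot 3: eliminating its block and plot leaves {b, e}.
Block 2, plot 5: eliminating its block and plot leaves {c}.
Block 2, plot 6: eliminating its block and plot leaves {e}.
Block 4, plot 1: eliminating its block and plot leaves {a, e}.
Block 4, plot 3: eliminating its block and plot leaves {d, e}.
Block 4, plot 5: eliminating its block and plot leaves {a, d}.
Block 5, plot 1: eliminating its block and plot leaves {a, b, e}.
Block 5, plot 2: eliminating its block and plot leaves {a}.
Block 5, plot 4: eliminating its block and plot leaves {b, e}.
Block 5, plot 6: eliminating its block and plot leaves {d, e}.
Block 6, plot 1: eliminating its block and plot leaves {a, b, e}.
Block 6, plot 3: eliminating its block and plot leaves {b, d, e}.
Block 6, plot 4: eliminating its block and plot leaves {b, e}.
Block 6, plot 5: eliminating its block and plot leaves {a, d}.
Enumerating the assignments across these blanks that avoid any block or plot repeat gives 3 completions.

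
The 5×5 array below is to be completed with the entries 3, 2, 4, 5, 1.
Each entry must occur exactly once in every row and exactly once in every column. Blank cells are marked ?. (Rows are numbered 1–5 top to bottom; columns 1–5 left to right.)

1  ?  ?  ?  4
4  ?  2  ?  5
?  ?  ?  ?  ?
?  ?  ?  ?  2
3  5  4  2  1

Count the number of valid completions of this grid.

Row 1, column 2: eliminating its row and column leaves {3, 2}.
Row 1, column 3: eliminating its row and column leaves {3, 5}.
Row 1, column 4: eliminating its row and column leaves {3, 5}.
Row 2, column 2: eliminating its row and column leaves {3, 1}.
Row 2, column 4: eliminating its row and column leaves {3, 1}.
Row 3, column 1: eliminating its row and column leaves {2, 5}.
Row 3, column 2: eliminating its row and column leaves {3, 2, 4, 1}.
Row 3, column 3: eliminating its row and column leaves {3, 5, 1}.
Row 3, column 4: eliminating its row and column leaves {3, 4, 5, 1}.
Row 3, column 5: eliminating its row and column leaves {3}.
Row 4, column 1: eliminating its row and column leaves {5}.
Row 4, column 2: eliminating its row and column leaves {3, 4, 1}.
Row 4, column 3: eliminating its row and column leaves {3, 5, 1}.
Row 4, column 4: eliminating its row and column leaves {3, 4, 5, 1}.
Enumerating the assignments across these blanks that avoid any row or column repeat gives 3 completions.

3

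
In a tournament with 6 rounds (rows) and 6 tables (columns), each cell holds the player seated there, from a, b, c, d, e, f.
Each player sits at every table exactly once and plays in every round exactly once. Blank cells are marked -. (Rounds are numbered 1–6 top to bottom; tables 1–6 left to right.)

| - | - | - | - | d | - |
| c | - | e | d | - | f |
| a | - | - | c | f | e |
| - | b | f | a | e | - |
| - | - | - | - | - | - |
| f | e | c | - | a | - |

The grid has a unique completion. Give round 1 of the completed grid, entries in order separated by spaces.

e c a f d b

Round 2, table 2: round 2 has {c, d, e, f} and table 2 has {b, e}, leaving only a.
Round 2, table 5: round 2 has {a, c, d, e, f} and table 5 has {a, d, e, f}, leaving only b.
Round 3, table 2: round 3 has {a, c, e, f} and table 2 has {a, b, e}, leaving only d.
Round 3, table 3: round 3 has {a, c, d, e, f} and table 3 has {c, e, f}, leaving only b.
Round 1, table 3: round 1 has {d} and table 3 has {b, c, e, f}, leaving only a.
Round 4, table 1: round 4 has {a, b, e, f} and table 1 has {a, c, f}, leaving only d.
Round 4, table 6: round 4 has {a, b, d, e, f} and table 6 has {e, f}, leaving only c.
Round 1, table 6: round 1 has {a, d} and table 6 has {c, e, f}, leaving only b.
Round 1, table 1: round 1 has {a, b, d} and table 1 has {a, c, d, f}, leaving only e.
Round 1, table 4: round 1 has {a, b, d, e} and table 4 has {a, c, d}, leaving only f.
Round 1, table 2: round 1 has {a, b, d, e, f} and table 2 has {a, b, d, e}, leaving only c.
So round 1 reads: e c a f d b.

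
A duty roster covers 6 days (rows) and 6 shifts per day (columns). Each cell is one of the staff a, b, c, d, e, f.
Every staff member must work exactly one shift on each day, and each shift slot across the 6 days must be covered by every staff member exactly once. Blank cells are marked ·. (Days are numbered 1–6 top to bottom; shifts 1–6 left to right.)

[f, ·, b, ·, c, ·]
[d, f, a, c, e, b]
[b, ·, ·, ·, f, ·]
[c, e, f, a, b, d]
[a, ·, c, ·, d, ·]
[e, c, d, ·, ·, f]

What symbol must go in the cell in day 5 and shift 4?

Day 3, shift 3: day 3 has {b, f} and shift 3 has {a, b, c, d, f}, leaving only e.
Day 3, shift 4: day 3 has {b, e, f} and shift 4 has {a, c}, leaving only d.
Day 1, shift 4: day 1 has {b, c, f} and shift 4 has {a, c, d}, leaving only e.
Day 1, shift 6: day 1 has {b, c, e, f} and shift 6 has {b, d, f}, leaving only a.
Day 1, shift 2: day 1 has {a, b, c, e, f} and shift 2 has {c, e, f}, leaving only d.
Day 3, shift 2: day 3 has {b, d, e, f} and shift 2 has {c, d, e, f}, leaving only a.
Day 3, shift 6: day 3 has {a, b, d, e, f} and shift 6 has {a, b, d, f}, leaving only c.
Day 5, shift 2: day 5 has {a, c, d} and shift 2 has {a, c, d, e, f}, leaving only b.
Day 5 already has {a, b, c, d} and shift 4 already has {a, c, d, e}, so day 5, shift 4 must be f.

f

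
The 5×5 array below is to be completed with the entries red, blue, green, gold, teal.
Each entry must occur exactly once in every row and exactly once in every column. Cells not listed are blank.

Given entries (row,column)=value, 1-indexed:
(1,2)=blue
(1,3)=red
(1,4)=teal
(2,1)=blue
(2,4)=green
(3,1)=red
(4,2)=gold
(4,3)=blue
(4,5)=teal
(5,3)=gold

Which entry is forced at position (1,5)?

Row 2, column 3: row 2 has {blue, green} and column 3 has {red, blue, gold}, leaving only teal.
Row 2, column 2: row 2 has {blue, green, teal} and column 2 has {blue, gold}, leaving only red.
Row 2, column 5: row 2 has {red, blue, green, teal} and column 5 has {teal}, leaving only gold.
Row 1 already has {red, blue, teal} and column 5 already has {gold, teal}, so row 1, column 5 must be green.

green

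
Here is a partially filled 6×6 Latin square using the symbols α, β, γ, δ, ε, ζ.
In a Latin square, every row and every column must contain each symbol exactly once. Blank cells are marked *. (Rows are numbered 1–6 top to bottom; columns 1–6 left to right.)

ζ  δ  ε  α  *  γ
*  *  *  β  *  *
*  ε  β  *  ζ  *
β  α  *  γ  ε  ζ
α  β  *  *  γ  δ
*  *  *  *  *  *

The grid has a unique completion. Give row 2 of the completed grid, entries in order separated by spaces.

Row 1, column 5: row 1 has {α, γ, δ, ε, ζ} and column 5 has {γ, ε, ζ}, leaving only β.
Row 3, column 4: row 3 has {β, ε, ζ} and column 4 has {α, β, γ}, leaving only δ.
Row 3, column 1: row 3 has {β, δ, ε, ζ} and column 1 has {α, β, ζ}, leaving only γ.
Row 3, column 6: row 3 has {β, γ, δ, ε, ζ} and column 6 has {γ, δ, ζ}, leaving only α.
Row 2, column 6: row 2 has {β} and column 6 has {α, γ, δ, ζ}, leaving only ε.
Row 2, column 1: row 2 has {β, ε} and column 1 has {α, β, γ, ζ}, leaving only δ.
Row 2, column 5: row 2 has {β, δ, ε} and column 5 has {β, γ, ε, ζ}, leaving only α.
Row 4, column 3: row 4 has {α, β, γ, ε, ζ} and column 3 has {β, ε}, leaving only δ.
Row 5, column 3: row 5 has {α, β, γ, δ} and column 3 has {β, δ, ε}, leaving only ζ.
Row 2, column 3: row 2 has {α, β, δ, ε} and column 3 has {β, δ, ε, ζ}, leaving only γ.
Row 2, column 2: row 2 has {α, β, γ, δ, ε} and column 2 has {α, β, δ, ε}, leaving only ζ.
So row 2 reads: δ ζ γ β α ε.

δ ζ γ β α ε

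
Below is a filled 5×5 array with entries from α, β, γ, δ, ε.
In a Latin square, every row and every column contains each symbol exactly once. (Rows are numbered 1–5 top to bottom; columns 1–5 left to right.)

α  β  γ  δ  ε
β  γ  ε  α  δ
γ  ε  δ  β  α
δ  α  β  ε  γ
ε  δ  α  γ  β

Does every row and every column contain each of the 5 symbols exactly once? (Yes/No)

Yes

Each row is a permutation of the 5 symbols, and so is each column.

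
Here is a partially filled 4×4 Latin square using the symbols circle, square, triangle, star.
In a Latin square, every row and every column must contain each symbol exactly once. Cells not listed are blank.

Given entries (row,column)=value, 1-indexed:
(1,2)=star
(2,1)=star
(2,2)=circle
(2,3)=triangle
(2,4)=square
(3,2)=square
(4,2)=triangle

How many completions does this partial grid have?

4

Row 1, column 1: eliminating its row and column leaves {circle, square, triangle}.
Row 1, column 3: eliminating its row and column leaves {circle, square}.
Row 1, column 4: eliminating its row and column leaves {circle, triangle}.
Row 3, column 1: eliminating its row and column leaves {circle, triangle}.
Row 3, column 3: eliminating its row and column leaves {circle, star}.
Row 3, column 4: eliminating its row and column leaves {circle, triangle, star}.
Row 4, column 1: eliminating its row and column leaves {circle, square}.
Row 4, column 3: eliminating its row and column leaves {circle, square, star}.
Row 4, column 4: eliminating its row and column leaves {circle, star}.
Enumerating the assignments across these blanks that avoid any row or column repeat gives 4 completions.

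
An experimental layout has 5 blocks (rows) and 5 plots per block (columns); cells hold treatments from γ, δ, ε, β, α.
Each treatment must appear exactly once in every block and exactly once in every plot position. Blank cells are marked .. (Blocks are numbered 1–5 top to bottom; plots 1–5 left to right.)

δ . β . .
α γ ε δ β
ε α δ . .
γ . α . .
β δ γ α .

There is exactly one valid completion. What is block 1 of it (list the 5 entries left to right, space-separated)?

Block 1, plot 2: block 1 has {δ, β} and plot 2 has {γ, δ, α}, leaving only ε.
Block 1, plot 4: block 1 has {δ, ε, β} and plot 4 has {δ, α}, leaving only γ.
Block 1, plot 5: block 1 has {γ, δ, ε, β} and plot 5 has {β}, leaving only α.
So block 1 reads: δ ε β γ α.

δ ε β γ α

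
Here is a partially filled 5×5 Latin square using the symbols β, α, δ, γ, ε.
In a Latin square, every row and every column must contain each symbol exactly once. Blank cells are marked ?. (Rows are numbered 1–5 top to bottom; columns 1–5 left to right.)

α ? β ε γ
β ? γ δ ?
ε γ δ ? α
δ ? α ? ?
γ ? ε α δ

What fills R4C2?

ε

Row 1, column 2: row 1 has {β, α, γ, ε} and column 2 has {γ}, leaving only δ.
Row 2, column 5: row 2 has {β, δ, γ} and column 5 has {α, δ, γ}, leaving only ε.
Row 2, column 2: row 2 has {β, δ, γ, ε} and column 2 has {δ, γ}, leaving only α.
Row 3, column 4: row 3 has {α, δ, γ, ε} and column 4 has {α, δ, ε}, leaving only β.
Row 4, column 4: row 4 has {α, δ} and column 4 has {β, α, δ, ε}, leaving only γ.
Row 4, column 5: row 4 has {α, δ, γ} and column 5 has {α, δ, γ, ε}, leaving only β.
Row 4 already has {β, α, δ, γ} and column 2 already has {α, δ, γ}, so row 4, column 2 must be ε.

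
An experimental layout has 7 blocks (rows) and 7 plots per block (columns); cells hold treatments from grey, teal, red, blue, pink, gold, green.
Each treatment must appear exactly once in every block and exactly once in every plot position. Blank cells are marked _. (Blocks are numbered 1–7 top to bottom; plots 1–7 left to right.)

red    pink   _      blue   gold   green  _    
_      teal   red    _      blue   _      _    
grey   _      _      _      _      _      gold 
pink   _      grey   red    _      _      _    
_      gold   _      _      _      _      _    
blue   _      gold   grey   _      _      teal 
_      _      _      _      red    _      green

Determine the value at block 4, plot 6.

Block 1, plot 3: block 1 has {red, blue, pink, gold, green} and plot 3 has {grey, red, gold}, leaving only teal.
Block 1, plot 7: block 1 has {teal, red, blue, pink, gold, green} and plot 7 has {teal, gold, green}, leaving only grey.
Block 2, plot 7: block 2 has {teal, red, blue} and plot 7 has {grey, teal, gold, green}, leaving only pink.
Block 4, plot 7: block 4 has {grey, red, pink} and plot 7 has {grey, teal, pink, gold, green}, leaving only blue.
Block 4, plot 2: block 4 has {grey, red, blue, pink} and plot 2 has {teal, pink, gold}, leaving only green.
Block 4, plot 5: block 4 has {grey, red, blue, pink, green} and plot 5 has {red, blue, gold}, leaving only teal.
Block 4 already has {grey, teal, red, blue, pink, green} and plot 6 already has {green}, so block 4, plot 6 must be gold.

gold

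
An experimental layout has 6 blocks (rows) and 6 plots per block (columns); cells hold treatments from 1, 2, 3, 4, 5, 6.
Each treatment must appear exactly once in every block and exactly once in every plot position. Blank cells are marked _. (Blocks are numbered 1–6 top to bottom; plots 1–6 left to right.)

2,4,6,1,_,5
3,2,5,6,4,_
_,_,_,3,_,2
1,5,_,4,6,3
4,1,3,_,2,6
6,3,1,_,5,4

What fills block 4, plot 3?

2

Block 4 already has {1, 3, 4, 5, 6} and plot 3 already has {1, 3, 5, 6}, so block 4, plot 3 must be 2.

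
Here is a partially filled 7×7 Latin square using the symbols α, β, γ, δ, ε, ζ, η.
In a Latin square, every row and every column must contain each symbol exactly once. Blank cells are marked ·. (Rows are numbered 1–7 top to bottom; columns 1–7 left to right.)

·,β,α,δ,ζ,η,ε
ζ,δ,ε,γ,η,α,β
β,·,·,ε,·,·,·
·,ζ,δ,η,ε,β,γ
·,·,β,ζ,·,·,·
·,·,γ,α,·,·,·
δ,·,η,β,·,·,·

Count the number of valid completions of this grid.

11

Row 1, column 1: eliminating its row and column leaves {γ}.
Row 3, column 2: eliminating its row and column leaves {α, γ, η}.
Row 3, column 3: eliminating its row and column leaves {ζ}.
Row 3, column 5: eliminating its row and column leaves {α, γ, δ}.
Row 3, column 6: eliminating its row and column leaves {γ, δ, ζ}.
Row 3, column 7: eliminating its row and column leaves {α, δ, ζ, η}.
Row 4, column 1: eliminating its row and column leaves {α}.
Row 5, column 1: eliminating its row and column leaves {α, γ, ε, η}.
Row 5, column 2: eliminating its row and column leaves {α, γ, ε, η}.
Row 5, column 5: eliminating its row and column leaves {α, γ, δ}.
Row 5, column 6: eliminating its row and column leaves {γ, δ, ε}.
Row 5, column 7: eliminating its row and column leaves {α, δ, η}.
Row 6, column 1: eliminating its row and column leaves {ε, η}.
Row 6, column 2: eliminating its row and column leaves {ε, η}.
Row 6, column 5: eliminating its row and column leaves {β, δ}.
Row 6, column 6: eliminating its row and column leaves {δ, ε, ζ}.
Row 6, column 7: eliminating its row and column leaves {δ, ζ, η}.
Row 7, column 2: eliminating its row and column leaves {α, γ, ε}.
Row 7, column 5: eliminating its row and column leaves {α, γ}.
Row 7, column 6: eliminating its row and column leaves {γ, ε, ζ}.
Row 7, column 7: eliminating its row and column leaves {α, ζ}.
Enumerating the assignments across these blanks that avoid any row or column repeat gives 11 completions.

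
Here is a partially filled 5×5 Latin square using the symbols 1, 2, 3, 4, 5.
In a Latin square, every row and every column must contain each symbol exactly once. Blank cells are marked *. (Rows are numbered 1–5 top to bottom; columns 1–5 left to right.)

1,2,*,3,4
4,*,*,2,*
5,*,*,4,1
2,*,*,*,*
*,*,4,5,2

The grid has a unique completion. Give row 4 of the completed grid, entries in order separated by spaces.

2 4 3 1 5

Row 4, column 4: row 4 has {2} and column 4 has {2, 3, 4, 5}, leaving only 1.
Row 1, column 3: row 1 has {1, 2, 3, 4} and column 3 has {4}, leaving only 5.
Row 4, column 3: row 4 has {1, 2} and column 3 has {4, 5}, leaving only 3.
Row 4, column 5: row 4 has {1, 2, 3} and column 5 has {1, 2, 4}, leaving only 5.
Row 4, column 2: row 4 has {1, 2, 3, 5} and column 2 has {2}, leaving only 4.
So row 4 reads: 2 4 3 1 5.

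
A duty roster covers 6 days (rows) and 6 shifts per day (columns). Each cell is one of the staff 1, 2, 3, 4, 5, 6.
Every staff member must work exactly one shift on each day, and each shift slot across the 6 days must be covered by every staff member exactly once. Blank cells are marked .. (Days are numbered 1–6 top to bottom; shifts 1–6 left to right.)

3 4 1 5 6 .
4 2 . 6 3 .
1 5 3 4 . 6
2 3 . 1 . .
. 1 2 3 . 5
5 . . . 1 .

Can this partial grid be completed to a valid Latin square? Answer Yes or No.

Yes

No day or shift among the givens repeats a symbol, and propagating forced cells runs into no contradiction.
One valid completion exists (for instance, 3 4 1 5 6 2 / 4 2 5 6 3 1 / 1 5 3 4 2 6 / 2 3 6 1 5 4 / 6 1 2 3 4 5 / 5 6 4 2 1 3).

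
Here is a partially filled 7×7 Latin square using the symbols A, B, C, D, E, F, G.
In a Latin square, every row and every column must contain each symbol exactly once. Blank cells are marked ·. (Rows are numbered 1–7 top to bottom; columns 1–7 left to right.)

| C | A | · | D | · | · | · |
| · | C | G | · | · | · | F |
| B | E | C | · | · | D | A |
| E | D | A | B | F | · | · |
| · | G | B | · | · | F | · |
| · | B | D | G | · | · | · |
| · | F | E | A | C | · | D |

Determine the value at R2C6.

Row 1, column 3: row 1 has {A, C, D} and column 3 has {A, B, C, D, E, G}, leaving only F.
Row 2, column 4: row 2 has {C, F, G} and column 4 has {A, B, D, G}, leaving only E.
Row 3, column 4: row 3 has {A, B, C, D, E} and column 4 has {A, B, D, E, G}, leaving only F.
Row 3, column 5: row 3 has {A, B, C, D, E, F} and column 5 has {C, F}, leaving only G.
Row 5, column 4: row 5 has {B, F, G} and column 4 has {A, B, D, E, F, G}, leaving only C.
Row 5, column 7: row 5 has {B, C, F, G} and column 7 has {A, D, F}, leaving only E.
Row 6, column 7: row 6 has {B, D, G} and column 7 has {A, D, E, F}, leaving only C.
Row 4, column 7: row 4 has {A, B, D, E, F} and column 7 has {A, C, D, E, F}, leaving only G.
Row 1, column 7: row 1 has {A, C, D, F} and column 7 has {A, C, D, E, F, G}, leaving only B.
Row 1, column 5: row 1 has {A, B, C, D, F} and column 5 has {C, F, G}, leaving only E.
Row 1, column 6: row 1 has {A, B, C, D, E, F} and column 6 has {D, F}, leaving only G.
Row 4, column 6: row 4 has {A, B, D, E, F, G} and column 6 has {D, F, G}, leaving only C.
Row 6, column 5: row 6 has {B, C, D, G} and column 5 has {C, E, F, G}, leaving only A.
Row 5, column 5: row 5 has {B, C, E, F, G} and column 5 has {A, C, E, F, G}, leaving only D.
Row 2, column 5: row 2 has {C, E, F, G} and column 5 has {A, C, D, E, F, G}, leaving only B.
Row 2 already has {B, C, E, F, G} and column 6 already has {C, D, F, G}, so row 2, column 6 must be A.

A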